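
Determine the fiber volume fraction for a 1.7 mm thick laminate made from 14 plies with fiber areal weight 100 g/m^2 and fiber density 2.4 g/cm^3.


Vf = n * FAW / (rho_f * h * 1000) = 14 * 100 / (2.4 * 1.7 * 1000) = 0.3431

0.3431


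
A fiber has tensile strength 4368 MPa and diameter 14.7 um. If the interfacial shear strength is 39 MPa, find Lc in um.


Lc = sigma_f * d / (2 * tau_i) = 4368 * 14.7 / (2 * 39) = 823.2 um

823.2 um


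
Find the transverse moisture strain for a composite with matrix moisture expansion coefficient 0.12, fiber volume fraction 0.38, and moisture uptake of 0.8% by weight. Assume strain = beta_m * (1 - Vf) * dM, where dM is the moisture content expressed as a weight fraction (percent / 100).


dM = 0.8/100 = 0.008
strain = beta_m * (1-Vf) * dM = 0.12 * 0.62 * 0.008 = 0.0005952

0.0005952


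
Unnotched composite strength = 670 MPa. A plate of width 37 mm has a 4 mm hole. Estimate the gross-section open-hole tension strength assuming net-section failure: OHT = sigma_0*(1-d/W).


OHT = sigma_0*(1-d/W) = 670*(1-4/37) = 597.6 MPa

597.6 MPa


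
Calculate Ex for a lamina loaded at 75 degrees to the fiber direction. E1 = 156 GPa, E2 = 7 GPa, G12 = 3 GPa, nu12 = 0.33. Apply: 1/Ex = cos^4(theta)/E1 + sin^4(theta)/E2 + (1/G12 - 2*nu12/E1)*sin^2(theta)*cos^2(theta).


cos^4(75) = 0.004487, sin^4(75) = 0.870513, sin^2(75)*cos^2(75) = 0.0625
1/G12 - 2*nu12/E1 = 1/3 - 2*0.33/156 = 0.329103 GPa^-1
1/Ex = 0.004487/156 + 0.870513/7 + 0.329103*0.0625 = 0.1449566 GPa^-1
Ex = 6.9 GPa

6.9 GPa


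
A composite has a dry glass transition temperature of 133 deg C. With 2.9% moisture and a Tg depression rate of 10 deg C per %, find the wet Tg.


Tg_wet = Tg_dry - k*moisture = 133 - 10*2.9 = 104.0 deg C

104.0 deg C


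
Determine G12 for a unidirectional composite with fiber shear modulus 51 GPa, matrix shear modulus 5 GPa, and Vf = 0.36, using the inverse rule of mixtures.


1/G12 = Vf/Gf + (1-Vf)/Gm = 0.36/51 + 0.64/5
G12 = 7.4 GPa

7.4 GPa


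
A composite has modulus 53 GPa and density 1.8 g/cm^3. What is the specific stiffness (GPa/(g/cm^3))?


Specific stiffness = E/rho = 53/1.8 = 29.4 GPa/(g/cm^3)

29.4 GPa/(g/cm^3)


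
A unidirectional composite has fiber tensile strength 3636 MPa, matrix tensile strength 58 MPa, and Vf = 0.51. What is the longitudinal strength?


sigma_1 = sigma_f*Vf + sigma_m*(1-Vf) = 3636*0.51 + 58*0.49 = 1882.8 MPa

1882.8 MPa


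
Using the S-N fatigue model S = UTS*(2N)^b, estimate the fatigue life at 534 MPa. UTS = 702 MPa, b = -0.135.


N = 0.5 * (S/UTS)^(1/b) = 0.5 * (534/702)^(1/-0.135) = 3.7926 cycles

3.7926 cycles


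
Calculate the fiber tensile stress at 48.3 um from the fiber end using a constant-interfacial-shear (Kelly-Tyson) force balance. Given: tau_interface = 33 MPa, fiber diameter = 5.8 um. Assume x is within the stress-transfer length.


Force balance: sigma_f * (pi*d^2/4) = tau * (pi*d) * x  ->  sigma_f = 4 * tau * x / d
sigma_f = 4 * 33 * 48.3 / 5.8 = 1099.2 MPa

1099.2 MPa


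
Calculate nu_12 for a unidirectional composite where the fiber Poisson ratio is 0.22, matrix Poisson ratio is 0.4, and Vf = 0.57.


nu_12 = nu_f*Vf + nu_m*(1-Vf) = 0.22*0.57 + 0.4*0.43 = 0.2974

0.2974


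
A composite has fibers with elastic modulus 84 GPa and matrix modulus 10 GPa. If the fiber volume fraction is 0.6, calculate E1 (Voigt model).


E1 = Ef*Vf + Em*(1-Vf) = 84*0.6 + 10*0.4 = 54.4 GPa

54.4 GPa


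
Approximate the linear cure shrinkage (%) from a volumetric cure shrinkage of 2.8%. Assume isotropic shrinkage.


Linear shrinkage ≈ vol_shrink/3 = 2.8/3 = 0.933%

0.933%


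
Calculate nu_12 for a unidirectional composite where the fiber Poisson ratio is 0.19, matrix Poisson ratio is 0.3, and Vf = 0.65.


nu_12 = nu_f*Vf + nu_m*(1-Vf) = 0.19*0.65 + 0.3*0.35 = 0.2285

0.2285


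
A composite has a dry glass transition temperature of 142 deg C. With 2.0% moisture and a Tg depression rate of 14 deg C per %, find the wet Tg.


Tg_wet = Tg_dry - k*moisture = 142 - 14*2.0 = 114.0 deg C

114.0 deg C


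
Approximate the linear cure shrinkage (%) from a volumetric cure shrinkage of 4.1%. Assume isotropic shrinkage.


Linear shrinkage ≈ vol_shrink/3 = 4.1/3 = 1.367%

1.367%


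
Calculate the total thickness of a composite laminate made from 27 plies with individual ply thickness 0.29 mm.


h = n * t_ply = 27 * 0.29 = 7.83 mm

7.83 mm


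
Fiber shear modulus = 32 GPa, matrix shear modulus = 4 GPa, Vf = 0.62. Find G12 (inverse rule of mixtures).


1/G12 = Vf/Gf + (1-Vf)/Gm = 0.62/32 + 0.38/4
G12 = 8.74 GPa

8.74 GPa


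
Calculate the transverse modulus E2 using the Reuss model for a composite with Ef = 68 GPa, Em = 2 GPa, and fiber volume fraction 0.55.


1/E2 = Vf/Ef + (1-Vf)/Em = 0.55/68 + 0.45/2
E2 = 4.29 GPa

4.29 GPa


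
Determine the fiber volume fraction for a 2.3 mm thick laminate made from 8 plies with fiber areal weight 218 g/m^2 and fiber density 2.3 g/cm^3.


Vf = n * FAW / (rho_f * h * 1000) = 8 * 218 / (2.3 * 2.3 * 1000) = 0.3297

0.3297


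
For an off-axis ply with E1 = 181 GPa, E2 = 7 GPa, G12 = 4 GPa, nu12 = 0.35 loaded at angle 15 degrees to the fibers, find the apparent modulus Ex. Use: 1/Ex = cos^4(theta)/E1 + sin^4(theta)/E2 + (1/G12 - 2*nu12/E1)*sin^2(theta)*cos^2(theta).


cos^4(15) = 0.870513, sin^4(15) = 0.004487, sin^2(15)*cos^2(15) = 0.0625
1/G12 - 2*nu12/E1 = 1/4 - 2*0.35/181 = 0.246133 GPa^-1
1/Ex = 0.870513/181 + 0.004487/7 + 0.246133*0.0625 = 0.0208338 GPa^-1
Ex = 48.0 GPa

48.0 GPa


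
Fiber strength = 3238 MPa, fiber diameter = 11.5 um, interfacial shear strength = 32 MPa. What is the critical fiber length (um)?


Lc = sigma_f * d / (2 * tau_i) = 3238 * 11.5 / (2 * 32) = 581.8 um

581.8 um


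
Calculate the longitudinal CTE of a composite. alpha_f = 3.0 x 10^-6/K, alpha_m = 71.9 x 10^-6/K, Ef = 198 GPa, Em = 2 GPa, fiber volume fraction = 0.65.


E1 = Ef*Vf + Em*(1-Vf) = 129.4
alpha_1 = (alpha_f*Ef*Vf + alpha_m*Em*(1-Vf))/E1 = 3.37 x 10^-6/K

3.37 x 10^-6/K


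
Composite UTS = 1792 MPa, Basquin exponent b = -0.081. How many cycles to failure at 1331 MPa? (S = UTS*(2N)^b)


N = 0.5 * (S/UTS)^(1/b) = 0.5 * (1331/1792)^(1/-0.081) = 19.6579 cycles

19.6579 cycles


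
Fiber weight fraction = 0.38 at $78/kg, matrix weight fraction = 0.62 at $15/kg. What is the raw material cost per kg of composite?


Cost = cost_f*Wf + cost_m*Wm = 78*0.38 + 15*0.62 = $38.94/kg

$38.94/kg


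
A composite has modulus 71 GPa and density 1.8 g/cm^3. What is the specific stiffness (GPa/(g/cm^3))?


Specific stiffness = E/rho = 71/1.8 = 39.4 GPa/(g/cm^3)

39.4 GPa/(g/cm^3)


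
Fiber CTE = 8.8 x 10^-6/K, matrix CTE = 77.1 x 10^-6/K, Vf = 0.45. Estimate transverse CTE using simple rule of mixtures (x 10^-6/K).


alpha_2 = alpha_f*Vf + alpha_m*(1-Vf) = 8.8*0.45 + 77.1*0.55 = 46.4 x 10^-6/K

46.4 x 10^-6/K


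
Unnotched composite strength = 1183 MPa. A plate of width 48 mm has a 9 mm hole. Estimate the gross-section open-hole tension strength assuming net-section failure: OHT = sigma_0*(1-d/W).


OHT = sigma_0*(1-d/W) = 1183*(1-9/48) = 961.2 MPa

961.2 MPa


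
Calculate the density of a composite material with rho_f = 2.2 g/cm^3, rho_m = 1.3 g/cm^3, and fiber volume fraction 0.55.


rho_c = rho_f*Vf + rho_m*(1-Vf) = 2.2*0.55 + 1.3*0.45 = 1.795 g/cm^3

1.795 g/cm^3


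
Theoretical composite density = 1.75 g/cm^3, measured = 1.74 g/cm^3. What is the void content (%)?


Void% = (rho_theo - rho_actual)/rho_theo * 100 = (1.75 - 1.74)/1.75 * 100 = 0.57%

0.57%


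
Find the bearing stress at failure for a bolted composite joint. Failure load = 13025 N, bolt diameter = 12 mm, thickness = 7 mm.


sigma_br = F/(d*h) = 13025/(12*7) = 155.1 MPa

155.1 MPa


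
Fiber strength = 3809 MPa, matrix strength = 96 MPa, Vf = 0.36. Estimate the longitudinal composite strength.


sigma_1 = sigma_f*Vf + sigma_m*(1-Vf) = 3809*0.36 + 96*0.64 = 1432.7 MPa

1432.7 MPa


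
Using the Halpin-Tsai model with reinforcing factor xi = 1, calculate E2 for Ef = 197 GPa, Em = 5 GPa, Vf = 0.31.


eta = (Ef/Em - 1)/(Ef/Em + xi) = (39.4 - 1)/(39.4 + 1) = 0.9505
E2 = Em*(1+xi*eta*Vf)/(1-eta*Vf) = 9.18 GPa

9.18 GPa


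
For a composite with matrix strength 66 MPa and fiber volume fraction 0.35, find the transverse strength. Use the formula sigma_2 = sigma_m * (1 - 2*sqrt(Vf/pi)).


factor = 1 - 2*sqrt(0.35/pi) = 0.3324
sigma_2 = 66 * 0.3324 = 21.94 MPa

21.94 MPa


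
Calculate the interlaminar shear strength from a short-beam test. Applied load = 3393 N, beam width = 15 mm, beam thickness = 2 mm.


ILSS = 3F/(4bh) = 3*3393/(4*15*2) = 84.83 MPa

84.83 MPa


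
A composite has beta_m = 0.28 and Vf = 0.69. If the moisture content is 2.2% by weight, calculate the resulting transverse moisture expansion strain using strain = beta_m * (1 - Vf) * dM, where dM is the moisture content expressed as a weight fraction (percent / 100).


dM = 2.2/100 = 0.022
strain = beta_m * (1-Vf) * dM = 0.28 * 0.31 * 0.022 = 0.0019096

0.0019096


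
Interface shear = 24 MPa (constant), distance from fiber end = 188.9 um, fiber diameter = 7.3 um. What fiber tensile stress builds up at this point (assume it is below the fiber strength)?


Force balance: sigma_f * (pi*d^2/4) = tau * (pi*d) * x  ->  sigma_f = 4 * tau * x / d
sigma_f = 4 * 24 * 188.9 / 7.3 = 2484.2 MPa

2484.2 MPa


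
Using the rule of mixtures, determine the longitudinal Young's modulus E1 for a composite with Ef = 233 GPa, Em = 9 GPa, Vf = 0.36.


E1 = Ef*Vf + Em*(1-Vf) = 233*0.36 + 9*0.64 = 89.64 GPa

89.64 GPa


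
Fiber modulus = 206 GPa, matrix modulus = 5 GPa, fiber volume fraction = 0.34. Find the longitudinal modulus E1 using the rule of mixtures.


E1 = Ef*Vf + Em*(1-Vf) = 206*0.34 + 5*0.66 = 73.34 GPa

73.34 GPa


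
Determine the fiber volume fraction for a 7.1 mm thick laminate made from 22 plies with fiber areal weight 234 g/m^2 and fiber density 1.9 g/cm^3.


Vf = n * FAW / (rho_f * h * 1000) = 22 * 234 / (1.9 * 7.1 * 1000) = 0.3816

0.3816


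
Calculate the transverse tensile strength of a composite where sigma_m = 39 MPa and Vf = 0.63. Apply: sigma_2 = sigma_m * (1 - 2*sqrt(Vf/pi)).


factor = 1 - 2*sqrt(0.63/pi) = 0.1044
sigma_2 = 39 * 0.1044 = 4.07 MPa

4.07 MPa


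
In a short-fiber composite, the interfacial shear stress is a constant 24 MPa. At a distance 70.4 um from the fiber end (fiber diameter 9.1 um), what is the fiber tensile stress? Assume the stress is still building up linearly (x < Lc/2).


Force balance: sigma_f * (pi*d^2/4) = tau * (pi*d) * x  ->  sigma_f = 4 * tau * x / d
sigma_f = 4 * 24 * 70.4 / 9.1 = 742.7 MPa

742.7 MPa


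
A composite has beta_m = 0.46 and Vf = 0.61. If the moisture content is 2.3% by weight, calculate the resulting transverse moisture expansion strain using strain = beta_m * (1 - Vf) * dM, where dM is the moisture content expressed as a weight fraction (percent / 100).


dM = 2.3/100 = 0.023
strain = beta_m * (1-Vf) * dM = 0.46 * 0.39 * 0.023 = 0.0041262

0.0041262


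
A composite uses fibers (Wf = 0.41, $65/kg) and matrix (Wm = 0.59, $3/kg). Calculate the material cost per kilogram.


Cost = cost_f*Wf + cost_m*Wm = 65*0.41 + 3*0.59 = $28.42/kg

$28.42/kg


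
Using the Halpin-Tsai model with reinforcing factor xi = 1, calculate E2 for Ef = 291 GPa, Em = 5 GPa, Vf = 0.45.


eta = (Ef/Em - 1)/(Ef/Em + xi) = (58.2 - 1)/(58.2 + 1) = 0.9662
E2 = Em*(1+xi*eta*Vf)/(1-eta*Vf) = 12.69 GPa

12.69 GPa


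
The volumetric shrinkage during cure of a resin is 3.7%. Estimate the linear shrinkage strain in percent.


Linear shrinkage ≈ vol_shrink/3 = 3.7/3 = 1.233%

1.233%


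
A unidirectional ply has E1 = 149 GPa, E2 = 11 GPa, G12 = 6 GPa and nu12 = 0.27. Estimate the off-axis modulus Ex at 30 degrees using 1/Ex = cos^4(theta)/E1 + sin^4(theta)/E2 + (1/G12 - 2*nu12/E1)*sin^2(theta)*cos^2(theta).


cos^4(30) = 0.5625, sin^4(30) = 0.0625, sin^2(30)*cos^2(30) = 0.1875
1/G12 - 2*nu12/E1 = 1/6 - 2*0.27/149 = 0.163043 GPa^-1
1/Ex = 0.5625/149 + 0.0625/11 + 0.163043*0.1875 = 0.0400275 GPa^-1
Ex = 24.98 GPa

24.98 GPa


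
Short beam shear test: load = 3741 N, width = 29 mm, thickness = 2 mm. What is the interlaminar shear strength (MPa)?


ILSS = 3F/(4bh) = 3*3741/(4*29*2) = 48.38 MPa

48.38 MPa


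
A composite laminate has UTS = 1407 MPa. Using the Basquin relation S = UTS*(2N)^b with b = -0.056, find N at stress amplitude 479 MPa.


N = 0.5 * (S/UTS)^(1/b) = 0.5 * (479/1407)^(1/-0.056) = 1.1360e+08 cycles

1.1360e+08 cycles


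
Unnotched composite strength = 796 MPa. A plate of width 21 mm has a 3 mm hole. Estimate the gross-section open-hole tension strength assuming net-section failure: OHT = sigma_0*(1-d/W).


OHT = sigma_0*(1-d/W) = 796*(1-3/21) = 682.3 MPa

682.3 MPa


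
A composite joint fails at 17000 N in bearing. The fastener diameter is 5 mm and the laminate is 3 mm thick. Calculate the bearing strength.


sigma_br = F/(d*h) = 17000/(5*3) = 1133.3 MPa

1133.3 MPa


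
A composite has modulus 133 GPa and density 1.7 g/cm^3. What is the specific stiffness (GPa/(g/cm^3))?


Specific stiffness = E/rho = 133/1.7 = 78.2 GPa/(g/cm^3)

78.2 GPa/(g/cm^3)


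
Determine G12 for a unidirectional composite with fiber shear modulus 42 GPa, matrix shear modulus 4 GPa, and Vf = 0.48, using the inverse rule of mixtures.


1/G12 = Vf/Gf + (1-Vf)/Gm = 0.48/42 + 0.52/4
G12 = 7.07 GPa

7.07 GPa


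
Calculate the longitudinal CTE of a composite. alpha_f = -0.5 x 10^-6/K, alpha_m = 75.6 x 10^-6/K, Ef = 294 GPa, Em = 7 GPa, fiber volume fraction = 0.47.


E1 = Ef*Vf + Em*(1-Vf) = 141.89
alpha_1 = (alpha_f*Ef*Vf + alpha_m*Em*(1-Vf))/E1 = 1.49 x 10^-6/K

1.49 x 10^-6/K


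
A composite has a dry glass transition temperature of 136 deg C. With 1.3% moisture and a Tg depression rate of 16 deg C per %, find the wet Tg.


Tg_wet = Tg_dry - k*moisture = 136 - 16*1.3 = 115.2 deg C

115.2 deg C


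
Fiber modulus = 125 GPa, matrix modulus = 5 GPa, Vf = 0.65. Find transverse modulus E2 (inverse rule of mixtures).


1/E2 = Vf/Ef + (1-Vf)/Em = 0.65/125 + 0.35/5
E2 = 13.3 GPa

13.3 GPa


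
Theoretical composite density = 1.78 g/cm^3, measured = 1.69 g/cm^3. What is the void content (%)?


Void% = (rho_theo - rho_actual)/rho_theo * 100 = (1.78 - 1.69)/1.78 * 100 = 5.06%

5.06%


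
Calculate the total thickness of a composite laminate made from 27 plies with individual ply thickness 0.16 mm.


h = n * t_ply = 27 * 0.16 = 4.32 mm

4.32 mm


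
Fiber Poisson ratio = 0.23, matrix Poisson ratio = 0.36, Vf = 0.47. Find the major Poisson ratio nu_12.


nu_12 = nu_f*Vf + nu_m*(1-Vf) = 0.23*0.47 + 0.36*0.53 = 0.2989

0.2989


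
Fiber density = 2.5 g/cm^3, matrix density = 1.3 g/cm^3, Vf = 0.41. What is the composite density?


rho_c = rho_f*Vf + rho_m*(1-Vf) = 2.5*0.41 + 1.3*0.59 = 1.792 g/cm^3

1.792 g/cm^3


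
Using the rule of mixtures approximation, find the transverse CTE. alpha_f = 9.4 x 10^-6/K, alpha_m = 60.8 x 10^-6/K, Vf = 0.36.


alpha_2 = alpha_f*Vf + alpha_m*(1-Vf) = 9.4*0.36 + 60.8*0.64 = 42.3 x 10^-6/K

42.3 x 10^-6/K


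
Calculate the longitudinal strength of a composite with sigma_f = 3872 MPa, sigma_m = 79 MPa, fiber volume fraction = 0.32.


sigma_1 = sigma_f*Vf + sigma_m*(1-Vf) = 3872*0.32 + 79*0.68 = 1292.8 MPa

1292.8 MPa


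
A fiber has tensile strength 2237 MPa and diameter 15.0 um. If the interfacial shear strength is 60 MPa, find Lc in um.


Lc = sigma_f * d / (2 * tau_i) = 2237 * 15.0 / (2 * 60) = 279.6 um

279.6 um


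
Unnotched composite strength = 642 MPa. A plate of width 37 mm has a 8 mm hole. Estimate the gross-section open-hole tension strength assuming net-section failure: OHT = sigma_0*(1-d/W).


OHT = sigma_0*(1-d/W) = 642*(1-8/37) = 503.2 MPa

503.2 MPa


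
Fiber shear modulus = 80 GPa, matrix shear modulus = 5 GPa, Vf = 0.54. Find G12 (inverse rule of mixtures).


1/G12 = Vf/Gf + (1-Vf)/Gm = 0.54/80 + 0.46/5
G12 = 10.13 GPa

10.13 GPa


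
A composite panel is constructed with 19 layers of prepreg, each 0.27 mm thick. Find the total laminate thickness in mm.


h = n * t_ply = 19 * 0.27 = 5.13 mm

5.13 mm


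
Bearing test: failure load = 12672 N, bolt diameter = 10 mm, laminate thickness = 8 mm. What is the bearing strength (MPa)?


sigma_br = F/(d*h) = 12672/(10*8) = 158.4 MPa

158.4 MPa


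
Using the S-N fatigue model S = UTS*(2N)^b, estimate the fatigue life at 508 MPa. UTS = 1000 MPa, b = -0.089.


N = 0.5 * (S/UTS)^(1/b) = 0.5 * (508/1000)^(1/-0.089) = 1008.9557 cycles

1008.9557 cycles


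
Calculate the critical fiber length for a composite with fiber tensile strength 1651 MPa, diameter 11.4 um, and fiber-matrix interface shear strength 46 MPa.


Lc = sigma_f * d / (2 * tau_i) = 1651 * 11.4 / (2 * 46) = 204.6 um

204.6 um


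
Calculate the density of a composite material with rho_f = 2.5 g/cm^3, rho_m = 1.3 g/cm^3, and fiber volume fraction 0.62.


rho_c = rho_f*Vf + rho_m*(1-Vf) = 2.5*0.62 + 1.3*0.38 = 2.044 g/cm^3

2.044 g/cm^3


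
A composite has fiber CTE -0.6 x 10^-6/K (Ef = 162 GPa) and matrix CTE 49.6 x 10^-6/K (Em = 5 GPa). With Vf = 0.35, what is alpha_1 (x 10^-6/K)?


E1 = Ef*Vf + Em*(1-Vf) = 59.95
alpha_1 = (alpha_f*Ef*Vf + alpha_m*Em*(1-Vf))/E1 = 2.12 x 10^-6/K

2.12 x 10^-6/K


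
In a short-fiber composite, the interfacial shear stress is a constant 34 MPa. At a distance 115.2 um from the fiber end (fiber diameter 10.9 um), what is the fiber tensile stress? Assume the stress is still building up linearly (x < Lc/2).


Force balance: sigma_f * (pi*d^2/4) = tau * (pi*d) * x  ->  sigma_f = 4 * tau * x / d
sigma_f = 4 * 34 * 115.2 / 10.9 = 1437.4 MPa

1437.4 MPa


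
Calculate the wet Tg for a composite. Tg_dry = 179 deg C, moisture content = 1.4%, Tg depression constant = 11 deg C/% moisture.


Tg_wet = Tg_dry - k*moisture = 179 - 11*1.4 = 163.6 deg C

163.6 deg C


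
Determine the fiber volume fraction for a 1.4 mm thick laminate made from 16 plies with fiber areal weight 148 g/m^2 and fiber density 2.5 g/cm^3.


Vf = n * FAW / (rho_f * h * 1000) = 16 * 148 / (2.5 * 1.4 * 1000) = 0.6766

0.6766


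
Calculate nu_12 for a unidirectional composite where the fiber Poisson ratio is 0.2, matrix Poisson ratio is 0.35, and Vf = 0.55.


nu_12 = nu_f*Vf + nu_m*(1-Vf) = 0.2*0.55 + 0.35*0.45 = 0.2675

0.2675


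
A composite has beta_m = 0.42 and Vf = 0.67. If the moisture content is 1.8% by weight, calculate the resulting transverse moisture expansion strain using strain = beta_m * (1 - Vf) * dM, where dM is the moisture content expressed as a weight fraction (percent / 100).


dM = 1.8/100 = 0.018
strain = beta_m * (1-Vf) * dM = 0.42 * 0.33 * 0.018 = 0.0024948

0.0024948


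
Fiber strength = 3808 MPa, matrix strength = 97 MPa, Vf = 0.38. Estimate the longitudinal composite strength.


sigma_1 = sigma_f*Vf + sigma_m*(1-Vf) = 3808*0.38 + 97*0.62 = 1507.2 MPa

1507.2 MPa


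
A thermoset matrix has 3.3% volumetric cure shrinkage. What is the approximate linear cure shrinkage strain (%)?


Linear shrinkage ≈ vol_shrink/3 = 3.3/3 = 1.1%

1.1%


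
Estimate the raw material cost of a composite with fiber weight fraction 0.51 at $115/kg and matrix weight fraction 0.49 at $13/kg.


Cost = cost_f*Wf + cost_m*Wm = 115*0.51 + 13*0.49 = $65.02/kg

$65.02/kg


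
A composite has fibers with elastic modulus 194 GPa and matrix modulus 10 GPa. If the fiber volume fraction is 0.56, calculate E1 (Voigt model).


E1 = Ef*Vf + Em*(1-Vf) = 194*0.56 + 10*0.44 = 113.04 GPa

113.04 GPa


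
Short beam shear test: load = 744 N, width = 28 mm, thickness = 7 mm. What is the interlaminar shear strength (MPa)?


ILSS = 3F/(4bh) = 3*744/(4*28*7) = 2.85 MPa

2.85 MPa


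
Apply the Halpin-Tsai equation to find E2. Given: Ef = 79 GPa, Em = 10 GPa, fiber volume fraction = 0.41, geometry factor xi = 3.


eta = (Ef/Em - 1)/(Ef/Em + xi) = (7.9 - 1)/(7.9 + 3) = 0.633
E2 = Em*(1+xi*eta*Vf)/(1-eta*Vf) = 24.02 GPa

24.02 GPa


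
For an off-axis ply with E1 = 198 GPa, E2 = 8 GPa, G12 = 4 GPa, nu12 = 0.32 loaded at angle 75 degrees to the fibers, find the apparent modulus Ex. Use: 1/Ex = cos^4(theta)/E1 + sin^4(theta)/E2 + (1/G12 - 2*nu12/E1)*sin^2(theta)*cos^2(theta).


cos^4(75) = 0.004487, sin^4(75) = 0.870513, sin^2(75)*cos^2(75) = 0.0625
1/G12 - 2*nu12/E1 = 1/4 - 2*0.32/198 = 0.246768 GPa^-1
1/Ex = 0.004487/198 + 0.870513/8 + 0.246768*0.0625 = 0.1242597 GPa^-1
Ex = 8.05 GPa

8.05 GPa


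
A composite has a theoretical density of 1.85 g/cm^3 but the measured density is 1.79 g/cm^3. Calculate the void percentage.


Void% = (rho_theo - rho_actual)/rho_theo * 100 = (1.85 - 1.79)/1.85 * 100 = 3.24%

3.24%


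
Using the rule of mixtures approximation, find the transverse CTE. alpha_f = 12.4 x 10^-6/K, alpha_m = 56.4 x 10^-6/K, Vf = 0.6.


alpha_2 = alpha_f*Vf + alpha_m*(1-Vf) = 12.4*0.6 + 56.4*0.4 = 30.0 x 10^-6/K

30.0 x 10^-6/K


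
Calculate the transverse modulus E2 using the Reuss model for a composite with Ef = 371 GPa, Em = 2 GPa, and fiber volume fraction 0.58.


1/E2 = Vf/Ef + (1-Vf)/Em = 0.58/371 + 0.42/2
E2 = 4.73 GPa

4.73 GPa


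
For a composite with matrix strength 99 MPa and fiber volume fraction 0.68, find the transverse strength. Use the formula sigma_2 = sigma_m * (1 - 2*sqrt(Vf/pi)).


factor = 1 - 2*sqrt(0.68/pi) = 0.0695
sigma_2 = 99 * 0.0695 = 6.88 MPa

6.88 MPa


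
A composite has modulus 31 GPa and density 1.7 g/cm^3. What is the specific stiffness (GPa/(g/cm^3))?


Specific stiffness = E/rho = 31/1.7 = 18.2 GPa/(g/cm^3)

18.2 GPa/(g/cm^3)


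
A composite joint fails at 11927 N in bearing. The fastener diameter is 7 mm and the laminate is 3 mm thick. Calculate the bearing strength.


sigma_br = F/(d*h) = 11927/(7*3) = 568.0 MPa

568.0 MPa


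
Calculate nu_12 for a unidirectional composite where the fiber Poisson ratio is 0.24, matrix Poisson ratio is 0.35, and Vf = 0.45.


nu_12 = nu_f*Vf + nu_m*(1-Vf) = 0.24*0.45 + 0.35*0.55 = 0.3005

0.3005


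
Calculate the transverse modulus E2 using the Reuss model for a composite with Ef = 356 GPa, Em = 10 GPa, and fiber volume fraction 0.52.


1/E2 = Vf/Ef + (1-Vf)/Em = 0.52/356 + 0.48/10
E2 = 20.22 GPa

20.22 GPa


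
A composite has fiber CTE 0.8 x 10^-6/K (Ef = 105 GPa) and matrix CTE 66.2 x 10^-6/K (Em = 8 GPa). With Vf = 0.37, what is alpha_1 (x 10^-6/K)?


E1 = Ef*Vf + Em*(1-Vf) = 43.89
alpha_1 = (alpha_f*Ef*Vf + alpha_m*Em*(1-Vf))/E1 = 8.31 x 10^-6/K

8.31 x 10^-6/K


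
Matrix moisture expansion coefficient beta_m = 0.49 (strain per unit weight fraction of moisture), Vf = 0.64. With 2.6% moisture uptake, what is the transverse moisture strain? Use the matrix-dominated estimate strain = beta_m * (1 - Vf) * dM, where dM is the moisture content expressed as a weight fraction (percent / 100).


dM = 2.6/100 = 0.026
strain = beta_m * (1-Vf) * dM = 0.49 * 0.36 * 0.026 = 0.0045864

0.0045864


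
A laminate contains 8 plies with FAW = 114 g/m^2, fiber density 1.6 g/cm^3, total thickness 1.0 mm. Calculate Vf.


Vf = n * FAW / (rho_f * h * 1000) = 8 * 114 / (1.6 * 1.0 * 1000) = 0.57

0.57


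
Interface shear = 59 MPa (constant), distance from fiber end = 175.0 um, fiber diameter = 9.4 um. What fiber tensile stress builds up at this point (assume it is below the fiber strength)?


Force balance: sigma_f * (pi*d^2/4) = tau * (pi*d) * x  ->  sigma_f = 4 * tau * x / d
sigma_f = 4 * 59 * 175.0 / 9.4 = 4393.6 MPa

4393.6 MPa


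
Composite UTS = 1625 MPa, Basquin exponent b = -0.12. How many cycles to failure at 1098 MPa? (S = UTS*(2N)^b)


N = 0.5 * (S/UTS)^(1/b) = 0.5 * (1098/1625)^(1/-0.12) = 13.1138 cycles

13.1138 cycles


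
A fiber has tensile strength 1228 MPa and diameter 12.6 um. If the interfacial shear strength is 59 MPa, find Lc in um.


Lc = sigma_f * d / (2 * tau_i) = 1228 * 12.6 / (2 * 59) = 131.1 um

131.1 um


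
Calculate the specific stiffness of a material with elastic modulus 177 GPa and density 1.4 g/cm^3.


Specific stiffness = E/rho = 177/1.4 = 126.4 GPa/(g/cm^3)

126.4 GPa/(g/cm^3)


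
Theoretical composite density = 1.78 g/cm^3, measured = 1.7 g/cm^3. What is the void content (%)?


Void% = (rho_theo - rho_actual)/rho_theo * 100 = (1.78 - 1.7)/1.78 * 100 = 4.49%

4.49%


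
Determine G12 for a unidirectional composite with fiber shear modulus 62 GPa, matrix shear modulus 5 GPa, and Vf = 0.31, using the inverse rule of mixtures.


1/G12 = Vf/Gf + (1-Vf)/Gm = 0.31/62 + 0.69/5
G12 = 6.99 GPa

6.99 GPa


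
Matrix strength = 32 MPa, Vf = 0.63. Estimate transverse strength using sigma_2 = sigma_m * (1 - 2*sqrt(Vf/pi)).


factor = 1 - 2*sqrt(0.63/pi) = 0.1044
sigma_2 = 32 * 0.1044 = 3.34 MPa

3.34 MPa


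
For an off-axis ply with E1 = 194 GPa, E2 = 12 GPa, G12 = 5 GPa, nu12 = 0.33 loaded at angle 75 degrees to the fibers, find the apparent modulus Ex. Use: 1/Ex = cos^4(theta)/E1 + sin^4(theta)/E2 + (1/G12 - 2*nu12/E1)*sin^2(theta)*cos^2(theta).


cos^4(75) = 0.004487, sin^4(75) = 0.870513, sin^2(75)*cos^2(75) = 0.0625
1/G12 - 2*nu12/E1 = 1/5 - 2*0.33/194 = 0.196598 GPa^-1
1/Ex = 0.004487/194 + 0.870513/12 + 0.196598*0.0625 = 0.0848532 GPa^-1
Ex = 11.79 GPa

11.79 GPa


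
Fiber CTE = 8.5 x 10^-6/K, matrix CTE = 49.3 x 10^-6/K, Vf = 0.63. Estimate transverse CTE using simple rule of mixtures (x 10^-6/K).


alpha_2 = alpha_f*Vf + alpha_m*(1-Vf) = 8.5*0.63 + 49.3*0.37 = 23.6 x 10^-6/K

23.6 x 10^-6/K


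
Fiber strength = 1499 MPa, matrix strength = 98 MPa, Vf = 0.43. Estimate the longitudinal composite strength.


sigma_1 = sigma_f*Vf + sigma_m*(1-Vf) = 1499*0.43 + 98*0.57 = 700.4 MPa

700.4 MPa


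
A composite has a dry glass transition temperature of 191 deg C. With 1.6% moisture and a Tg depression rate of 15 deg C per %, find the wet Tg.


Tg_wet = Tg_dry - k*moisture = 191 - 15*1.6 = 167.0 deg C

167.0 deg C


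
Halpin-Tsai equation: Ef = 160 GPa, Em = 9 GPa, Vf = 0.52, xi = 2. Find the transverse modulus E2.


eta = (Ef/Em - 1)/(Ef/Em + xi) = (17.7778 - 1)/(17.7778 + 2) = 0.8483
E2 = Em*(1+xi*eta*Vf)/(1-eta*Vf) = 30.31 GPa

30.31 GPa


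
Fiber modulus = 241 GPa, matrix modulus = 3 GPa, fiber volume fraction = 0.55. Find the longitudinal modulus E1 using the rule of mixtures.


E1 = Ef*Vf + Em*(1-Vf) = 241*0.55 + 3*0.45 = 133.9 GPa

133.9 GPa


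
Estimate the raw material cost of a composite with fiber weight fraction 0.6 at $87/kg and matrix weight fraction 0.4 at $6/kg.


Cost = cost_f*Wf + cost_m*Wm = 87*0.6 + 6*0.4 = $54.6/kg

$54.6/kg


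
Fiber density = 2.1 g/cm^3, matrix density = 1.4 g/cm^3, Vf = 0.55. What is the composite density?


rho_c = rho_f*Vf + rho_m*(1-Vf) = 2.1*0.55 + 1.4*0.45 = 1.785 g/cm^3

1.785 g/cm^3


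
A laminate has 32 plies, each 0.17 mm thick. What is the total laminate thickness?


h = n * t_ply = 32 * 0.17 = 5.44 mm

5.44 mm


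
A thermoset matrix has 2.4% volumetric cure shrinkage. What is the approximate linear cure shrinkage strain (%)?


Linear shrinkage ≈ vol_shrink/3 = 2.4/3 = 0.8%

0.8%


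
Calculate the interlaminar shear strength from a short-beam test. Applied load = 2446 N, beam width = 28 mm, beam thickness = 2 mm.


ILSS = 3F/(4bh) = 3*2446/(4*28*2) = 32.76 MPa

32.76 MPa


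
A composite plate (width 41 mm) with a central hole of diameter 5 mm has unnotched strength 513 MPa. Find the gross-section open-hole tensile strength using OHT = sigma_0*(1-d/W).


OHT = sigma_0*(1-d/W) = 513*(1-5/41) = 450.4 MPa

450.4 MPa


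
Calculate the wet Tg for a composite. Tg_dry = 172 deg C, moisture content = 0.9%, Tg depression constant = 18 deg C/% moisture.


Tg_wet = Tg_dry - k*moisture = 172 - 18*0.9 = 155.8 deg C

155.8 deg C


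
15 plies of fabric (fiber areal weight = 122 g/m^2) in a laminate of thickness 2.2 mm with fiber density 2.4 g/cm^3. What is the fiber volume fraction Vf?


Vf = n * FAW / (rho_f * h * 1000) = 15 * 122 / (2.4 * 2.2 * 1000) = 0.3466

0.3466


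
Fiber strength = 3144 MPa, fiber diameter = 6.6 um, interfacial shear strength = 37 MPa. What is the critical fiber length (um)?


Lc = sigma_f * d / (2 * tau_i) = 3144 * 6.6 / (2 * 37) = 280.4 um

280.4 um


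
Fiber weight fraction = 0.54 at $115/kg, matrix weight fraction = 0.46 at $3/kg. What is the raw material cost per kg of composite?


Cost = cost_f*Wf + cost_m*Wm = 115*0.54 + 3*0.46 = $63.48/kg

$63.48/kg


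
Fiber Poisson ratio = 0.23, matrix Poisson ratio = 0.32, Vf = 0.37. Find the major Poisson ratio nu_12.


nu_12 = nu_f*Vf + nu_m*(1-Vf) = 0.23*0.37 + 0.32*0.63 = 0.2867

0.2867


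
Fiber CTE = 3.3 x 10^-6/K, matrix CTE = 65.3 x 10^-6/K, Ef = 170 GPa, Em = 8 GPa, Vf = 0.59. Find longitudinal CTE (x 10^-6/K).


E1 = Ef*Vf + Em*(1-Vf) = 103.58
alpha_1 = (alpha_f*Ef*Vf + alpha_m*Em*(1-Vf))/E1 = 5.26 x 10^-6/K

5.26 x 10^-6/K


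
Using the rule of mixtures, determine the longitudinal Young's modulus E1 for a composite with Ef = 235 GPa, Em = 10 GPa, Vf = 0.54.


E1 = Ef*Vf + Em*(1-Vf) = 235*0.54 + 10*0.46 = 131.5 GPa

131.5 GPa


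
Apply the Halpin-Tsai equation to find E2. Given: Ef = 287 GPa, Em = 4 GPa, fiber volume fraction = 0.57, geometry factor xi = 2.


eta = (Ef/Em - 1)/(Ef/Em + xi) = (71.75 - 1)/(71.75 + 2) = 0.9593
E2 = Em*(1+xi*eta*Vf)/(1-eta*Vf) = 18.48 GPa

18.48 GPa


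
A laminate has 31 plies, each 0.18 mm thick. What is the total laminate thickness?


h = n * t_ply = 31 * 0.18 = 5.58 mm

5.58 mm


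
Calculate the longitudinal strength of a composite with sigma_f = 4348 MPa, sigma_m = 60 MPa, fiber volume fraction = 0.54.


sigma_1 = sigma_f*Vf + sigma_m*(1-Vf) = 4348*0.54 + 60*0.46 = 2375.5 MPa

2375.5 MPa


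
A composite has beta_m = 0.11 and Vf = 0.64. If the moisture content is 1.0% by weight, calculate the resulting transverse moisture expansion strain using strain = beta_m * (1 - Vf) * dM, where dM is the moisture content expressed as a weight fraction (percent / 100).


dM = 1.0/100 = 0.01
strain = beta_m * (1-Vf) * dM = 0.11 * 0.36 * 0.01 = 0.000396

0.000396


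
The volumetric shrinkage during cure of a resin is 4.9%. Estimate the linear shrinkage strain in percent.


Linear shrinkage ≈ vol_shrink/3 = 4.9/3 = 1.633%

1.633%


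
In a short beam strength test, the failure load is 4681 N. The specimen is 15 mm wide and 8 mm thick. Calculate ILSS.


ILSS = 3F/(4bh) = 3*4681/(4*15*8) = 29.26 MPa

29.26 MPa


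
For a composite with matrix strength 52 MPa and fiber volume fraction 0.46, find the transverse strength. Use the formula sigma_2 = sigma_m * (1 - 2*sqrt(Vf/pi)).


factor = 1 - 2*sqrt(0.46/pi) = 0.2347
sigma_2 = 52 * 0.2347 = 12.2 MPa

12.2 MPa


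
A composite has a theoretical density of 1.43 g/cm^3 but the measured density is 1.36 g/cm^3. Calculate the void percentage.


Void% = (rho_theo - rho_actual)/rho_theo * 100 = (1.43 - 1.36)/1.43 * 100 = 4.9%

4.9%


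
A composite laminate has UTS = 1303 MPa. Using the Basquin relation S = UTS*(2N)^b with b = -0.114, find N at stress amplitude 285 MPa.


N = 0.5 * (S/UTS)^(1/b) = 0.5 * (285/1303)^(1/-0.114) = 308543.9138 cycles

308543.9138 cycles


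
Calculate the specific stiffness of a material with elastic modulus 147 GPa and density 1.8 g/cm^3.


Specific stiffness = E/rho = 147/1.8 = 81.7 GPa/(g/cm^3)

81.7 GPa/(g/cm^3)


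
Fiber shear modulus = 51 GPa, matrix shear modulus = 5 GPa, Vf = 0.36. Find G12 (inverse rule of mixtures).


1/G12 = Vf/Gf + (1-Vf)/Gm = 0.36/51 + 0.64/5
G12 = 7.4 GPa

7.4 GPa


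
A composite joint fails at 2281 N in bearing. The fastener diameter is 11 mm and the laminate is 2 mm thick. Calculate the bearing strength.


sigma_br = F/(d*h) = 2281/(11*2) = 103.7 MPa

103.7 MPa


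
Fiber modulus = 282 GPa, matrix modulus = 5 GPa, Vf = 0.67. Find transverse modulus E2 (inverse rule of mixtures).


1/E2 = Vf/Ef + (1-Vf)/Em = 0.67/282 + 0.33/5
E2 = 14.63 GPa

14.63 GPa


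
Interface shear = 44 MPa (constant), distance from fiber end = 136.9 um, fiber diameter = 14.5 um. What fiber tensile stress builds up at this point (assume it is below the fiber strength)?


Force balance: sigma_f * (pi*d^2/4) = tau * (pi*d) * x  ->  sigma_f = 4 * tau * x / d
sigma_f = 4 * 44 * 136.9 / 14.5 = 1661.7 MPa

1661.7 MPa


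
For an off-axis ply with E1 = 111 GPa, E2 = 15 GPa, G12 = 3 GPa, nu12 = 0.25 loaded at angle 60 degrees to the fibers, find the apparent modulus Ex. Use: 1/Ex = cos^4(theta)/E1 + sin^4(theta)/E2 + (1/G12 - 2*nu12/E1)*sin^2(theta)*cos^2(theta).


cos^4(60) = 0.0625, sin^4(60) = 0.5625, sin^2(60)*cos^2(60) = 0.1875
1/G12 - 2*nu12/E1 = 1/3 - 2*0.25/111 = 0.328829 GPa^-1
1/Ex = 0.0625/111 + 0.5625/15 + 0.328829*0.1875 = 0.0997185 GPa^-1
Ex = 10.03 GPa

10.03 GPa


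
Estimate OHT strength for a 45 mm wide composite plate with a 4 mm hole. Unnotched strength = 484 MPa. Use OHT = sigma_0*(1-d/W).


OHT = sigma_0*(1-d/W) = 484*(1-4/45) = 441.0 MPa

441.0 MPa


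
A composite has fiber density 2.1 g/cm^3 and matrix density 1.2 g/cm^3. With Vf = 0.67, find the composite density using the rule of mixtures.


rho_c = rho_f*Vf + rho_m*(1-Vf) = 2.1*0.67 + 1.2*0.33 = 1.803 g/cm^3

1.803 g/cm^3


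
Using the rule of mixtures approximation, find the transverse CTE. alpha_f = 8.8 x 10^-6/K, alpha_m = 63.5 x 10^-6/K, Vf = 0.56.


alpha_2 = alpha_f*Vf + alpha_m*(1-Vf) = 8.8*0.56 + 63.5*0.44 = 32.9 x 10^-6/K

32.9 x 10^-6/K


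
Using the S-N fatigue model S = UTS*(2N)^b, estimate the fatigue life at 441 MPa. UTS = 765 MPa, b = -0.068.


N = 0.5 * (S/UTS)^(1/b) = 0.5 * (441/765)^(1/-0.068) = 1647.9841 cycles

1647.9841 cycles


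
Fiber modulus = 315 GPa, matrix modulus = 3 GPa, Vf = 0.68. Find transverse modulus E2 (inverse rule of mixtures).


1/E2 = Vf/Ef + (1-Vf)/Em = 0.68/315 + 0.32/3
E2 = 9.19 GPa

9.19 GPa


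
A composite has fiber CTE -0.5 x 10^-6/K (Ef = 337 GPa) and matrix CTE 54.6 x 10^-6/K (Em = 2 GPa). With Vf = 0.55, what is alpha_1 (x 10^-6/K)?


E1 = Ef*Vf + Em*(1-Vf) = 186.25
alpha_1 = (alpha_f*Ef*Vf + alpha_m*Em*(1-Vf))/E1 = -0.23 x 10^-6/K

-0.23 x 10^-6/K


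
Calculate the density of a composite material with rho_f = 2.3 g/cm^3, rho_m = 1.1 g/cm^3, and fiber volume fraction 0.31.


rho_c = rho_f*Vf + rho_m*(1-Vf) = 2.3*0.31 + 1.1*0.69 = 1.472 g/cm^3

1.472 g/cm^3


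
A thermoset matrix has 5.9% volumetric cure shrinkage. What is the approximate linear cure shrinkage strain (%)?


Linear shrinkage ≈ vol_shrink/3 = 5.9/3 = 1.967%

1.967%


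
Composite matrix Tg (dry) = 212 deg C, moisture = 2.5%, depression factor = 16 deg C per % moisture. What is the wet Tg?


Tg_wet = Tg_dry - k*moisture = 212 - 16*2.5 = 172.0 deg C

172.0 deg C


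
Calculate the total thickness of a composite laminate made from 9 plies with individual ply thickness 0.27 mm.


h = n * t_ply = 9 * 0.27 = 2.43 mm

2.43 mm


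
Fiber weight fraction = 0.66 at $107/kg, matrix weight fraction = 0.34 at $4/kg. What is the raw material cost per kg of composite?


Cost = cost_f*Wf + cost_m*Wm = 107*0.66 + 4*0.34 = $71.98/kg

$71.98/kg


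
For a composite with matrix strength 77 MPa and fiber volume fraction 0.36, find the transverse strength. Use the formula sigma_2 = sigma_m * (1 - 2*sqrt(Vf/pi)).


factor = 1 - 2*sqrt(0.36/pi) = 0.323
sigma_2 = 77 * 0.323 = 24.87 MPa

24.87 MPa


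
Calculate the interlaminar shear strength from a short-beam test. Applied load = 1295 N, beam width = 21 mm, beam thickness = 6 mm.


ILSS = 3F/(4bh) = 3*1295/(4*21*6) = 7.71 MPa

7.71 MPa


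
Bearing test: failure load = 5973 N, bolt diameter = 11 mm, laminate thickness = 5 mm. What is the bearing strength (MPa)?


sigma_br = F/(d*h) = 5973/(11*5) = 108.6 MPa

108.6 MPa


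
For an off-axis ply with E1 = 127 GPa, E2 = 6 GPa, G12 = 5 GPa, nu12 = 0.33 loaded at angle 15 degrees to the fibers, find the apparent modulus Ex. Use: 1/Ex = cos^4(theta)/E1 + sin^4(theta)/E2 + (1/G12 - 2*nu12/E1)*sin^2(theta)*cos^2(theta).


cos^4(15) = 0.870513, sin^4(15) = 0.004487, sin^2(15)*cos^2(15) = 0.0625
1/G12 - 2*nu12/E1 = 1/5 - 2*0.33/127 = 0.194803 GPa^-1
1/Ex = 0.870513/127 + 0.004487/6 + 0.194803*0.0625 = 0.0197775 GPa^-1
Ex = 50.56 GPa

50.56 GPa


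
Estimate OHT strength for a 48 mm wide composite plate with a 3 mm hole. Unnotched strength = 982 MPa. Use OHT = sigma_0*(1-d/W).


OHT = sigma_0*(1-d/W) = 982*(1-3/48) = 920.6 MPa

920.6 MPa


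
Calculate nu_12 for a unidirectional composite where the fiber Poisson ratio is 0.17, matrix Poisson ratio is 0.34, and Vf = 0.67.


nu_12 = nu_f*Vf + nu_m*(1-Vf) = 0.17*0.67 + 0.34*0.33 = 0.2261

0.2261


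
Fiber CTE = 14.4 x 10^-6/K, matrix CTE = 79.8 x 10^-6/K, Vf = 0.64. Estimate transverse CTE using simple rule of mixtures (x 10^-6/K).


alpha_2 = alpha_f*Vf + alpha_m*(1-Vf) = 14.4*0.64 + 79.8*0.36 = 37.9 x 10^-6/K

37.9 x 10^-6/K


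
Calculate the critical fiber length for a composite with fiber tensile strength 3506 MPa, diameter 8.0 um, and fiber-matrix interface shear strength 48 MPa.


Lc = sigma_f * d / (2 * tau_i) = 3506 * 8.0 / (2 * 48) = 292.2 um

292.2 um


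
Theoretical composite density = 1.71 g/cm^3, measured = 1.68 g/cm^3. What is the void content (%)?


Void% = (rho_theo - rho_actual)/rho_theo * 100 = (1.71 - 1.68)/1.71 * 100 = 1.75%

1.75%


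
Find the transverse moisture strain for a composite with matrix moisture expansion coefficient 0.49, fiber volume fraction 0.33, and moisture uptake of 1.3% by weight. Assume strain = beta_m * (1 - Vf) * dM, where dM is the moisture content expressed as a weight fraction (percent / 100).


dM = 1.3/100 = 0.013
strain = beta_m * (1-Vf) * dM = 0.49 * 0.67 * 0.013 = 0.0042679

0.0042679


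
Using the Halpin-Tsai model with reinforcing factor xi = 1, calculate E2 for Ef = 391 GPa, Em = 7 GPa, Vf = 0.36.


eta = (Ef/Em - 1)/(Ef/Em + xi) = (55.8571 - 1)/(55.8571 + 1) = 0.9648
E2 = Em*(1+xi*eta*Vf)/(1-eta*Vf) = 14.45 GPa

14.45 GPa


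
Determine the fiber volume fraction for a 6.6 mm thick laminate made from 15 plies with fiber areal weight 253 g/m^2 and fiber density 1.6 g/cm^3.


Vf = n * FAW / (rho_f * h * 1000) = 15 * 253 / (1.6 * 6.6 * 1000) = 0.3594

0.3594


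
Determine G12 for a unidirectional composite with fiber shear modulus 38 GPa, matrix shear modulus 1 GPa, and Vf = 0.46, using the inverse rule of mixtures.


1/G12 = Vf/Gf + (1-Vf)/Gm = 0.46/38 + 0.54/1
G12 = 1.81 GPa

1.81 GPa


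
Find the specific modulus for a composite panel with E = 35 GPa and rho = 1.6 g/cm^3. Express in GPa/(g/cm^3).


Specific stiffness = E/rho = 35/1.6 = 21.9 GPa/(g/cm^3)

21.9 GPa/(g/cm^3)


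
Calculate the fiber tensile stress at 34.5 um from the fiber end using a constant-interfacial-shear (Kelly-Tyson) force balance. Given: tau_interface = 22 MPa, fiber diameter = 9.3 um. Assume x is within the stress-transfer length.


Force balance: sigma_f * (pi*d^2/4) = tau * (pi*d) * x  ->  sigma_f = 4 * tau * x / d
sigma_f = 4 * 22 * 34.5 / 9.3 = 326.5 MPa

326.5 MPa


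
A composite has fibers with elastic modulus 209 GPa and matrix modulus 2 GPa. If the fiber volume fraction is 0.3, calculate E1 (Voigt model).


E1 = Ef*Vf + Em*(1-Vf) = 209*0.3 + 2*0.7 = 64.1 GPa

64.1 GPa


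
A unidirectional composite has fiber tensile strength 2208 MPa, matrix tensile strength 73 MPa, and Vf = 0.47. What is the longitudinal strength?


sigma_1 = sigma_f*Vf + sigma_m*(1-Vf) = 2208*0.47 + 73*0.53 = 1076.5 MPa

1076.5 MPa


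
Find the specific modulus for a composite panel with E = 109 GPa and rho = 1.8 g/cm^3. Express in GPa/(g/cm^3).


Specific stiffness = E/rho = 109/1.8 = 60.6 GPa/(g/cm^3)

60.6 GPa/(g/cm^3)
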